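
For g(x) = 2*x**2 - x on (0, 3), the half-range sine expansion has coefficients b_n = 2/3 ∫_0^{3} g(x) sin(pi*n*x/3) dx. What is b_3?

-16/(3*pi**3) + 10/pi

b_3 = 2/3 ∫_0^{3} (2*x**2 - x) sin(pi*x) dx.
Integrating by parts twice (tabular method), an antiderivative of (2*x**2 - x) sin(pi*x) is -2*x**2*cos(pi*x)/pi + 4*x*sin(pi*x)/pi**2 + x*cos(pi*x)/pi - sin(pi*x)/pi**2 + 4*cos(pi*x)/pi**3; evaluating from 0 to 3: ∫_{0}^{3} (2*x**2 - x) sin(pi*x) dx = (-4/pi**3 + 15/pi) - (4/pi**3) = -8/pi**3 + 15/pi.
Hence b_3 = (2/3)·(-8/pi**3 + 15/pi) = -16/(3*pi**3) + 10/pi.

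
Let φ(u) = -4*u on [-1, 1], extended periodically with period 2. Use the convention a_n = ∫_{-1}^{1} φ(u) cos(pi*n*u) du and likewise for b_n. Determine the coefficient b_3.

-8/(3*pi)

b_3 = ∫_{-1}^{1} φ(u) sin(3*pi*u) du.
φ is odd and sin(3*pi*u) is odd, so the integrand is even and b_3 = 2 ∫_0^{1} φ(u) sin(3*pi*u) du.
Integrating by parts (boundary term plus one more integral), an antiderivative of (-4*u) sin(3*pi*u) is 4*u*cos(3*pi*u)/(3*pi) - 4*sin(3*pi*u)/(9*pi**2); evaluating from 0 to 1: ∫_{0}^{1} (-4*u) sin(3*pi*u) du = (-4/(3*pi)) - (0) = -4/(3*pi).
Hence b_3 = 2·(-4/(3*pi)) = -8/(3*pi).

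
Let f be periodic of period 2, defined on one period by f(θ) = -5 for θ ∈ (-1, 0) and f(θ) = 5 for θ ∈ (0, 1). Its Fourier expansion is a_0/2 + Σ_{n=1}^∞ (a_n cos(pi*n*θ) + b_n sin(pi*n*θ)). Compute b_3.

20/(3*pi)

b_3 = ∫_{-1}^{1} f(θ) sin(3*pi*θ) dθ.
f is odd and sin(3*pi*θ) is odd, so the integrand is even and b_3 = 2 ∫_0^{1} f(θ) sin(3*pi*θ) dθ.
Directly, an antiderivative of (5) sin(3*pi*θ) is -5*cos(3*pi*θ)/(3*pi); evaluating from 0 to 1: ∫_{0}^{1} (5) sin(3*pi*θ) dθ = (5/(3*pi)) - (-5/(3*pi)) = 10/(3*pi).
Hence b_3 = 2·(10/(3*pi)) = 20/(3*pi).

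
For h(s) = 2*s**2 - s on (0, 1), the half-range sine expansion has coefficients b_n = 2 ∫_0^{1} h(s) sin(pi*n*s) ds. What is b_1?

b_1 = 2 ∫_0^{1} (2*s**2 - s) sin(pi*s) ds.
Integrating by parts twice (tabular method), an antiderivative of (2*s**2 - s) sin(pi*s) is -2*s**2*cos(pi*s)/pi + 4*s*sin(pi*s)/pi**2 + s*cos(pi*s)/pi - sin(pi*s)/pi**2 + 4*cos(pi*s)/pi**3; evaluating from 0 to 1: ∫_{0}^{1} (2*s**2 - s) sin(pi*s) ds = ((-4 + pi**2)/pi**3) - (4/pi**3) = (-8 + pi**2)/pi**3.
Hence b_1 = 2·((-8 + pi**2)/pi**3) = -16/pi**3 + 2/pi.

-16/pi**3 + 2/pi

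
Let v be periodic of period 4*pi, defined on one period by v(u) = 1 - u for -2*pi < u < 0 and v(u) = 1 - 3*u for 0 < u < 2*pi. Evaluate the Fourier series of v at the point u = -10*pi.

u = -10*pi differs from u = -2*pi by -2 full period(s), and the series is 4*pi-periodic.
At u = -2*pi the one-sided limits are v(-2*pi^-) = 1 - 6*pi and v(-2*pi^+) = 1 + 2*pi.
By Dirichlet's theorem the series converges to their average, [(1 - 6*pi) + (1 + 2*pi)]/2 = 1 - 2*pi.

1 - 2*pi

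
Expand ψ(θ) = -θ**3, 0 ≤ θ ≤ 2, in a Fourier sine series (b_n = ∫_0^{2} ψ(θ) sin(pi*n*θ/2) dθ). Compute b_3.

16*(2 - 3*pi**2)/(9*pi**3)

b_3 = ∫_0^{2} (-θ**3) sin(3*pi*θ/2) dθ.
Integrating by parts three times (tabular method), an antiderivative of (-θ**3) sin(3*pi*θ/2) is 2*θ**3*cos(3*pi*θ/2)/(3*pi) - 4*θ**2*sin(3*pi*θ/2)/(3*pi**2) - 16*θ*cos(3*pi*θ/2)/(9*pi**3) + 32*sin(3*pi*θ/2)/(27*pi**4); evaluating from 0 to 2: ∫_{0}^{2} (-θ**3) sin(3*pi*θ/2) dθ = (16*(2 - 3*pi**2)/(9*pi**3)) - (0) = 16*(2 - 3*pi**2)/(9*pi**3).
Hence b_3 = 16*(2 - 3*pi**2)/(9*pi**3).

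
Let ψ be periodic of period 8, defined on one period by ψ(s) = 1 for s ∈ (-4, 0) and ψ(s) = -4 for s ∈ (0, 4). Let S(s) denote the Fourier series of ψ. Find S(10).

s = 10 differs from s = 2 by 1 full period(s), and the series is 8-periodic.
ψ is continuous at s = 2 with value -4, so the series converges to -4 there.

-4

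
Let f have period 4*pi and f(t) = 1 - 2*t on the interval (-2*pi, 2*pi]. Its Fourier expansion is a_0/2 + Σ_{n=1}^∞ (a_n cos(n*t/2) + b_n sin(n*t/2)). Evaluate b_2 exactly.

b_2 = (1/(2*pi)) ∫_{-2*pi}^{2*pi} f(t) sin(t) dt.
Integrating by parts (boundary term plus one more integral), an antiderivative of (1 - 2*t) sin(t) is 2*t*cos(t) - 2*sin(t) - cos(t); evaluating from -2*pi to 2*pi: ∫_{-2*pi}^{2*pi} (1 - 2*t) sin(t) dt = (-1 + 4*pi) - (-4*pi - 1) = 8*pi.
Hence b_2 = (1/(2*pi))·(8*pi) = 4.

4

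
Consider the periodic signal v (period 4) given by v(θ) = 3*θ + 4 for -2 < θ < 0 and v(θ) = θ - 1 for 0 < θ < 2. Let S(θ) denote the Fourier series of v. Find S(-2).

-1/2

θ = -2 differs from θ = 2 by -1 full period(s), and the series is 4-periodic.
At θ = 2 the one-sided limits are v(2^-) = 1 and v(2^+) = -2.
By Dirichlet's theorem the series converges to their average, [(1) + (-2)]/2 = -1/2.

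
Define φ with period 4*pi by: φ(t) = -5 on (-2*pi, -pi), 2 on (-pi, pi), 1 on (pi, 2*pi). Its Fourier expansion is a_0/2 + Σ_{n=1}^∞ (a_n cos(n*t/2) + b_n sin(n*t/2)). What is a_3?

-8/(3*pi)

a_3 = (1/(2*pi)) ∫_{-2*pi}^{2*pi} φ(t) cos(3*t/2) dt.
Split the integral at the breakpoints.
Directly, an antiderivative of (-5) cos(3*t/2) is -10*sin(3*t/2)/3; evaluating from -2*pi to -pi: ∫_{-2*pi}^{-pi} (-5) cos(3*t/2) dt = (-10/3) - (0) = -10/3.
Directly, an antiderivative of (2) cos(3*t/2) is 4*sin(3*t/2)/3; evaluating from -pi to pi: ∫_{-pi}^{pi} (2) cos(3*t/2) dt = (-4/3) - (4/3) = -8/3.
Directly, an antiderivative of (1) cos(3*t/2) is 2*sin(3*t/2)/3; evaluating from pi to 2*pi: ∫_{pi}^{2*pi} (1) cos(3*t/2) dt = (0) - (-2/3) = 2/3.
Summing the pieces and multiplying by (1/(2*pi)) gives a_3 = -8/(3*pi).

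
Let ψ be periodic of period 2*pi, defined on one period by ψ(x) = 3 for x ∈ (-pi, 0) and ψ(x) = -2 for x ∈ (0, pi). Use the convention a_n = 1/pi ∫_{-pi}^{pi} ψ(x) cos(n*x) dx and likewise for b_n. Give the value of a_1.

a_1 = 1/pi ∫_{-pi}^{pi} ψ(x) cos(x) dx.
Split the integral at the breakpoints.
Directly, an antiderivative of (3) cos(x) is 3*sin(x); evaluating from -pi to 0: ∫_{-pi}^{0} (3) cos(x) dx = (0) - (0) = 0.
Directly, an antiderivative of (-2) cos(x) is -2*sin(x); evaluating from 0 to pi: ∫_{0}^{pi} (-2) cos(x) dx = (0) - (0) = 0.
Summing the pieces and multiplying by (1/pi) gives a_1 = 0.

0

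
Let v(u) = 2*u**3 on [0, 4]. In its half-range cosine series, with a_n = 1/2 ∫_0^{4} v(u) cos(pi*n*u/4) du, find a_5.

768*(4 - 25*pi**2)/(625*pi**4)

a_5 = 1/2 ∫_0^{4} (2*u**3) cos(5*pi*u/4) du.
Integrating by parts three times (tabular method), an antiderivative of (2*u**3) cos(5*pi*u/4) is 8*u**3*sin(5*pi*u/4)/(5*pi) + 96*u**2*cos(5*pi*u/4)/(25*pi**2) - 768*u*sin(5*pi*u/4)/(125*pi**3) - 3072*cos(5*pi*u/4)/(625*pi**4); evaluating from 0 to 4: ∫_{0}^{4} (2*u**3) cos(5*pi*u/4) du = (1536*(2 - 25*pi**2)/(625*pi**4)) - (-3072/(625*pi**4)) = 1536*(4 - 25*pi**2)/(625*pi**4).
Hence a_5 = (1/2)·(1536*(4 - 25*pi**2)/(625*pi**4)) = 768*(4 - 25*pi**2)/(625*pi**4).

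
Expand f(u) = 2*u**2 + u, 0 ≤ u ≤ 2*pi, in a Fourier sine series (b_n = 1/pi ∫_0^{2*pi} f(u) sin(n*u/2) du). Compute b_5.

4*(-16 + 25*pi + 100*pi**2)/(125*pi)

b_5 = 1/pi ∫_0^{2*pi} (2*u**2 + u) sin(5*u/2) du.
Integrating by parts twice (tabular method), an antiderivative of (2*u**2 + u) sin(5*u/2) is -4*u**2*cos(5*u/2)/5 + 16*u*sin(5*u/2)/25 - 2*u*cos(5*u/2)/5 + 4*sin(5*u/2)/25 + 32*cos(5*u/2)/125; evaluating from 0 to 2*pi: ∫_{0}^{2*pi} (2*u**2 + u) sin(5*u/2) du = (-32/125 + 4*pi/5 + 16*pi**2/5) - (32/125) = -64/125 + 4*pi/5 + 16*pi**2/5.
Hence b_5 = (1/pi)·(-64/125 + 4*pi/5 + 16*pi**2/5) = 4*(-16 + 25*pi + 100*pi**2)/(125*pi).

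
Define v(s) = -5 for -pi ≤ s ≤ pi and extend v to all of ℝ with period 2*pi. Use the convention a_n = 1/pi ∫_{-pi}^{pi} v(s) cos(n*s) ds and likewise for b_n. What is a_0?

-10

a_0 = 1/pi ∫_{-pi}^{pi} v(s) ds = 1/pi · (-10*pi) = -10.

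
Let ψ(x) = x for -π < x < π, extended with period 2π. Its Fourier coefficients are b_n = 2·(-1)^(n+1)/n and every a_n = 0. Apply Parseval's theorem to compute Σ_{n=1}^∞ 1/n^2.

Parseval: Σ b_n^2 = (1/π) ∫_{-π}^{π} ψ(x)^2 dx = 2*pi**2/3.
Σ b_n^2 = Σ 4/n^2, so Σ 1/n^2 = (2*pi**2/3)/4 = pi**2/6.

pi**2/6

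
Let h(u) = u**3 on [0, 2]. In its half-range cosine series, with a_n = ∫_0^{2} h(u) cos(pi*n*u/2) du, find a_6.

a_6 = ∫_0^{2} (u**3) cos(3*pi*u) du.
Integrating by parts three times (tabular method), an antiderivative of (u**3) cos(3*pi*u) is u**3*sin(3*pi*u)/(3*pi) + u**2*cos(3*pi*u)/(3*pi**2) - 2*u*sin(3*pi*u)/(9*pi**3) - 2*cos(3*pi*u)/(27*pi**4); evaluating from 0 to 2: ∫_{0}^{2} (u**3) cos(3*pi*u) du = (2*(-1 + 18*pi**2)/(27*pi**4)) - (-2/(27*pi**4)) = 4/(3*pi**2).
Hence a_6 = 4/(3*pi**2).

4/(3*pi**2)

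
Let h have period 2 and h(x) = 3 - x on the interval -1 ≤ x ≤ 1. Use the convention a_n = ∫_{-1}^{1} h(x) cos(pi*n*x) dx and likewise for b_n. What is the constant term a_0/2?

3

a_0 = ∫_{-1}^{1} h(x) dx = 6.
So the constant term a_0/2 = 3.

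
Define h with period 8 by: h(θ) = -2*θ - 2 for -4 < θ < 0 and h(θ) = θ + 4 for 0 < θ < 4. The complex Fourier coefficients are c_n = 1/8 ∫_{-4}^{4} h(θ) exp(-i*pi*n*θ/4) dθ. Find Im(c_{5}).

-4/(5*pi)

Since h is real-valued, Im(c_{5}) = -1/8 ∫_{-4}^{4} h(θ) sin(5*pi*θ/4) dθ = -b_{5}/2.
Split the integral at the breakpoints.
Integrating by parts (boundary term plus one more integral), an antiderivative of (-2*θ - 2) sin(5*pi*θ/4) is 8*θ*cos(5*pi*θ/4)/(5*pi) - 32*sin(5*pi*θ/4)/(25*pi**2) + 8*cos(5*pi*θ/4)/(5*pi); evaluating from -4 to 0: ∫_{-4}^{0} (-2*θ - 2) sin(5*pi*θ/4) dθ = (8/(5*pi)) - (24/(5*pi)) = -16/(5*pi).
Integrating by parts (boundary term plus one more integral), an antiderivative of (θ + 4) sin(5*pi*θ/4) is -4*θ*cos(5*pi*θ/4)/(5*pi) + 16*sin(5*pi*θ/4)/(25*pi**2) - 16*cos(5*pi*θ/4)/(5*pi); evaluating from 0 to 4: ∫_{0}^{4} (θ + 4) sin(5*pi*θ/4) dθ = (32/(5*pi)) - (-16/(5*pi)) = 48/(5*pi).
So ∫_{-4}^{4} h(θ) sin(5*pi*θ/4) dθ = 32/(5*pi).
Hence Im(c_{5}) = (-1/8)·(32/(5*pi)) = -4/(5*pi).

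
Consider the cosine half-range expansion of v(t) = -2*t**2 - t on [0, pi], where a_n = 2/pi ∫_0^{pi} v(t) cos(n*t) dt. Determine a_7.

a_7 = 2/pi ∫_0^{pi} (-2*t**2 - t) cos(7*t) dt.
Integrating by parts twice (tabular method), an antiderivative of (-2*t**2 - t) cos(7*t) is -2*t**2*sin(7*t)/7 - t*sin(7*t)/7 - 4*t*cos(7*t)/49 + 4*sin(7*t)/343 - cos(7*t)/49; evaluating from 0 to pi: ∫_{0}^{pi} (-2*t**2 - t) cos(7*t) dt = (1/49 + 4*pi/49) - (-1/49) = 2/49 + 4*pi/49.
Hence a_7 = (2/pi)·(2/49 + 4*pi/49) = 4*(1 + 2*pi)/(49*pi).

4*(1 + 2*pi)/(49*pi)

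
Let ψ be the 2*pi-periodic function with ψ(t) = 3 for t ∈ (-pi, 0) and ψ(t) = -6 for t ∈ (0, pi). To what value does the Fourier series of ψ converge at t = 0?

-3/2

At t = 0 the one-sided limits are ψ(0^-) = 3 and ψ(0^+) = -6.
By Dirichlet's theorem the series converges to their average, [(3) + (-6)]/2 = -3/2.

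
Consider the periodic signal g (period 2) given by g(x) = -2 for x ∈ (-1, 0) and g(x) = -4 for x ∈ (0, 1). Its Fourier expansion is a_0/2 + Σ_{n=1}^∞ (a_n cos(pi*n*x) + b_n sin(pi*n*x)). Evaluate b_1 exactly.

-4/pi

b_1 = ∫_{-1}^{1} g(x) sin(pi*x) dx.
Split the integral at the breakpoints.
Directly, an antiderivative of (-2) sin(pi*x) is 2*cos(pi*x)/pi; evaluating from -1 to 0: ∫_{-1}^{0} (-2) sin(pi*x) dx = (2/pi) - (-2/pi) = 4/pi.
Directly, an antiderivative of (-4) sin(pi*x) is 4*cos(pi*x)/pi; evaluating from 0 to 1: ∫_{0}^{1} (-4) sin(pi*x) dx = (-4/pi) - (4/pi) = -8/pi.
Summing the pieces gives b_1 = -4/pi.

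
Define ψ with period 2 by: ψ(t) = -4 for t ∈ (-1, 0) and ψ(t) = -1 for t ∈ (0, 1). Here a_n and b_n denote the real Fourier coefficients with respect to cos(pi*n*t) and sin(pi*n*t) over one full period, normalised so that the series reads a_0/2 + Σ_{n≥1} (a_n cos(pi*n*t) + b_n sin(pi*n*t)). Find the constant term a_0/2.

a_0 = ∫_{-1}^{1} ψ(t) dt = -5.
So the constant term a_0/2 = -5/2.

-5/2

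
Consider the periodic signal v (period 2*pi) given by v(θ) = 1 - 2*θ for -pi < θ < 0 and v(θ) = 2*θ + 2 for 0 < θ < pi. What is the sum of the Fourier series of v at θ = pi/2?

2 + pi

v is continuous at θ = pi/2 with value 2 + pi, so the series converges to 2 + pi there.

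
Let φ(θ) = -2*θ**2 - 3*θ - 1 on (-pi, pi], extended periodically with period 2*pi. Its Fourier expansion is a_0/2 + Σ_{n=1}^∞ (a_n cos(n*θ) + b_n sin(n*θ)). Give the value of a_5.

8/25

a_5 = 1/pi ∫_{-pi}^{pi} φ(θ) cos(5*θ) dθ.
Integrating by parts twice (tabular method), an antiderivative of (-2*θ**2 - 3*θ - 1) cos(5*θ) is -2*θ**2*sin(5*θ)/5 - 3*θ*sin(5*θ)/5 - 4*θ*cos(5*θ)/25 - 21*sin(5*θ)/125 - 3*cos(5*θ)/25; evaluating from -pi to pi: ∫_{-pi}^{pi} (-2*θ**2 - 3*θ - 1) cos(5*θ) dθ = (3/25 + 4*pi/25) - (3/25 - 4*pi/25) = 8*pi/25.
Hence a_5 = (1/pi)·(8*pi/25) = 8/25.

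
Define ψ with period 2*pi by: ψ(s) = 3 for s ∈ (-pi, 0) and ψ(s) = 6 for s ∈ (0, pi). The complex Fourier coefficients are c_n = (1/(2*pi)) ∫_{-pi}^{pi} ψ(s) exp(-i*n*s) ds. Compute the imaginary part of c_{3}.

-1/pi

Since ψ is real-valued, Im(c_{3}) = -(1/(2*pi)) ∫_{-pi}^{pi} ψ(s) sin(3*s) ds = -b_{3}/2.
Split the integral at the breakpoints.
Directly, an antiderivative of (3) sin(3*s) is -cos(3*s); evaluating from -pi to 0: ∫_{-pi}^{0} (3) sin(3*s) ds = (-1) - (1) = -2.
Directly, an antiderivative of (6) sin(3*s) is -2*cos(3*s); evaluating from 0 to pi: ∫_{0}^{pi} (6) sin(3*s) ds = (2) - (-2) = 4.
So ∫_{-pi}^{pi} ψ(s) sin(3*s) ds = 2.
Hence Im(c_{3}) = (-1/(2*pi))·(2) = -1/pi.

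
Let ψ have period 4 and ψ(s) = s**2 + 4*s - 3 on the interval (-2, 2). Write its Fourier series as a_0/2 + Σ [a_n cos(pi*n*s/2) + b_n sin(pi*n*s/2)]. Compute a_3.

a_3 = 1/2 ∫_{-2}^{2} ψ(s) cos(3*pi*s/2) ds.
Integrating by parts twice (tabular method), an antiderivative of (s**2 + 4*s - 3) cos(3*pi*s/2) is 2*s**2*sin(3*pi*s/2)/(3*pi) + 8*s*sin(3*pi*s/2)/(3*pi) + 8*s*cos(3*pi*s/2)/(9*pi**2) - 2*sin(3*pi*s/2)/pi - 16*sin(3*pi*s/2)/(27*pi**3) + 16*cos(3*pi*s/2)/(9*pi**2); evaluating from -2 to 2: ∫_{-2}^{2} (s**2 + 4*s - 3) cos(3*pi*s/2) ds = (-32/(9*pi**2)) - (0) = -32/(9*pi**2).
Hence a_3 = (1/2)·(-32/(9*pi**2)) = -16/(9*pi**2).

-16/(9*pi**2)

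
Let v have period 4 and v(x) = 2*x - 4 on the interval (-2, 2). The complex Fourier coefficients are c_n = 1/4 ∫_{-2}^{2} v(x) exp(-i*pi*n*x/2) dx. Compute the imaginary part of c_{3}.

Since v is real-valued, Im(c_{3}) = -1/4 ∫_{-2}^{2} v(x) sin(3*pi*x/2) dx = -b_{3}/2.
Integrating by parts (boundary term plus one more integral), an antiderivative of (2*x - 4) sin(3*pi*x/2) is -4*x*cos(3*pi*x/2)/(3*pi) + 8*sin(3*pi*x/2)/(9*pi**2) + 8*cos(3*pi*x/2)/(3*pi); evaluating from -2 to 2: ∫_{-2}^{2} (2*x - 4) sin(3*pi*x/2) dx = (0) - (-16/(3*pi)) = 16/(3*pi).
Hence Im(c_{3}) = (-1/4)·(16/(3*pi)) = -4/(3*pi).

-4/(3*pi)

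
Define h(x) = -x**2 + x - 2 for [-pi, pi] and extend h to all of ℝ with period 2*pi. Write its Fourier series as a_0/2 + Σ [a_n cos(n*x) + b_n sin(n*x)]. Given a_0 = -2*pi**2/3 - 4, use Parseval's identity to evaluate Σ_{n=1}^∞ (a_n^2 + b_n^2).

2*pi**2*(15 + 4*pi**2)/45

Parseval: a_0^2/2 + Σ_{n≥1} (a_n^2+b_n^2) = 1/pi ∫_{-pi}^{pi} h(x)^2 dx = 8 + 10*pi**2/3 + 2*pi**4/5.
Subtract a_0^2/2 = 2*(6 + pi**2)**2/9: Σ (a_n^2+b_n^2) = 2*pi**2*(15 + 4*pi**2)/45.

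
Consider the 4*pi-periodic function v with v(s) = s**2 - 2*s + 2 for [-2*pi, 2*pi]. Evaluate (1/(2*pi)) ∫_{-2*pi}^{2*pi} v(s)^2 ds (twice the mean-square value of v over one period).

8 + 64*pi**2/3 + 32*pi**4/5

(1/(2*pi)) ∫_{-2*pi}^{2*pi} v(s)^2 ds = (1/(2*pi)) · (16*pi*(15 + 40*pi**2 + 12*pi**4)/15) = 8 + 64*pi**2/3 + 32*pi**4/5.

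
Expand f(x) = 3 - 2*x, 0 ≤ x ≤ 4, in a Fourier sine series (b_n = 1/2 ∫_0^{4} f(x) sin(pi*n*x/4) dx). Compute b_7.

b_7 = 1/2 ∫_0^{4} (3 - 2*x) sin(7*pi*x/4) dx.
Integrating by parts (boundary term plus one more integral), an antiderivative of (3 - 2*x) sin(7*pi*x/4) is 8*x*cos(7*pi*x/4)/(7*pi) - 32*sin(7*pi*x/4)/(49*pi**2) - 12*cos(7*pi*x/4)/(7*pi); evaluating from 0 to 4: ∫_{0}^{4} (3 - 2*x) sin(7*pi*x/4) dx = (-20/(7*pi)) - (-12/(7*pi)) = -8/(7*pi).
Hence b_7 = (1/2)·(-8/(7*pi)) = -4/(7*pi).

-4/(7*pi)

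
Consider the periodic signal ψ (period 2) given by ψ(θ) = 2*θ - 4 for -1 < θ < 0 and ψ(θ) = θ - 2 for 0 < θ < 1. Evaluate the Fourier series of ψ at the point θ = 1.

-7/2

At θ = 1 the one-sided limits are ψ(1^-) = -1 and ψ(1^+) = -6.
By Dirichlet's theorem the series converges to their average, [(-1) + (-6)]/2 = -7/2.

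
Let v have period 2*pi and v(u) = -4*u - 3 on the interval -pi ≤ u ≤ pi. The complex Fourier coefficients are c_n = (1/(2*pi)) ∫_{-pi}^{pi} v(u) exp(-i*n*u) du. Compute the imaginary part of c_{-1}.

Since v is real-valued, Im(c_{-1}) = -(1/(2*pi)) ∫_{-pi}^{pi} v(u) sin(-u) du = b_{1}/2.
Integrating by parts (boundary term plus one more integral), an antiderivative of (-4*u - 3) sin(-u) is -4*u*cos(u) + 4*sin(u) - 3*cos(u); evaluating from -pi to pi: ∫_{-pi}^{pi} (-4*u - 3) sin(-u) du = (3 + 4*pi) - (3 - 4*pi) = 8*pi.
Hence Im(c_{-1}) = (-1/(2*pi))·(8*pi) = -4.

-4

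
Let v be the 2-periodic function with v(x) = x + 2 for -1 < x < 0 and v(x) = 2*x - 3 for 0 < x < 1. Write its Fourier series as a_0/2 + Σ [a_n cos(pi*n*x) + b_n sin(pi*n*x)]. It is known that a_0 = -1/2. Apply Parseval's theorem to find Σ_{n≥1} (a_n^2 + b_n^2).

Parseval: a_0^2/2 + Σ_{n≥1} (a_n^2+b_n^2) = ∫_{-1}^{1} v(x)^2 dx = 20/3.
Subtract a_0^2/2 = 1/8: Σ (a_n^2+b_n^2) = 157/24.

157/24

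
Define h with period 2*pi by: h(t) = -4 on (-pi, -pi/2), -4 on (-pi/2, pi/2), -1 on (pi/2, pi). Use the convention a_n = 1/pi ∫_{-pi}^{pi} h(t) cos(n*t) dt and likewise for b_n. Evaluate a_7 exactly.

3/(7*pi)

a_7 = 1/pi ∫_{-pi}^{pi} h(t) cos(7*t) dt.
Split the integral at the breakpoints.
Directly, an antiderivative of (-4) cos(7*t) is -4*sin(7*t)/7; evaluating from -pi to -pi/2: ∫_{-pi}^{-pi/2} (-4) cos(7*t) dt = (-4/7) - (0) = -4/7.
Directly, an antiderivative of (-4) cos(7*t) is -4*sin(7*t)/7; evaluating from -pi/2 to pi/2: ∫_{-pi/2}^{pi/2} (-4) cos(7*t) dt = (4/7) - (-4/7) = 8/7.
Directly, an antiderivative of (-1) cos(7*t) is -sin(7*t)/7; evaluating from pi/2 to pi: ∫_{pi/2}^{pi} (-1) cos(7*t) dt = (0) - (1/7) = -1/7.
Summing the pieces and multiplying by (1/pi) gives a_7 = 3/(7*pi).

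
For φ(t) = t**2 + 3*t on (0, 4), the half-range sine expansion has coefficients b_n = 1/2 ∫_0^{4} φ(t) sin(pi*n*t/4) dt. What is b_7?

b_7 = 1/2 ∫_0^{4} (t**2 + 3*t) sin(7*pi*t/4) dt.
Integrating by parts twice (tabular method), an antiderivative of (t**2 + 3*t) sin(7*pi*t/4) is -4*t**2*cos(7*pi*t/4)/(7*pi) + 32*t*sin(7*pi*t/4)/(49*pi**2) - 12*t*cos(7*pi*t/4)/(7*pi) + 48*sin(7*pi*t/4)/(49*pi**2) + 128*cos(7*pi*t/4)/(343*pi**3); evaluating from 0 to 4: ∫_{0}^{4} (t**2 + 3*t) sin(7*pi*t/4) dt = (-128/(343*pi**3) + 16/pi) - (128/(343*pi**3)) = -256/(343*pi**3) + 16/pi.
Hence b_7 = (1/2)·(-256/(343*pi**3) + 16/pi) = -128/(343*pi**3) + 8/pi.

-128/(343*pi**3) + 8/pi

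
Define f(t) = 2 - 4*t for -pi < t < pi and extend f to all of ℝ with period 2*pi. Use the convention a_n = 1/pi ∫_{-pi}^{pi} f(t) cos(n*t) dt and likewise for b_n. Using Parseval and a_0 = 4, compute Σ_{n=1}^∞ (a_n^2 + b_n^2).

32*pi**2/3

Parseval: a_0^2/2 + Σ_{n≥1} (a_n^2+b_n^2) = 1/pi ∫_{-pi}^{pi} f(t)^2 dt = 8 + 32*pi**2/3.
Subtract a_0^2/2 = 8: Σ (a_n^2+b_n^2) = 32*pi**2/3.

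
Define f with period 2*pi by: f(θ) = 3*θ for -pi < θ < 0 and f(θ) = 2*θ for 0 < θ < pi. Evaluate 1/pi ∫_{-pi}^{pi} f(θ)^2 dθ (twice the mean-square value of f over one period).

1/pi ∫_{-pi}^{pi} f(θ)^2 dθ = 1/pi · (13*pi**3/3) = 13*pi**2/3.

13*pi**2/3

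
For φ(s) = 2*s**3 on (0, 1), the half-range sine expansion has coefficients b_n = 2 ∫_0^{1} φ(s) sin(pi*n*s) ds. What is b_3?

b_3 = 2 ∫_0^{1} (2*s**3) sin(3*pi*s) ds.
Integrating by parts three times (tabular method), an antiderivative of (2*s**3) sin(3*pi*s) is -2*s**3*cos(3*pi*s)/(3*pi) + 2*s**2*sin(3*pi*s)/(3*pi**2) + 4*s*cos(3*pi*s)/(9*pi**3) - 4*sin(3*pi*s)/(27*pi**4); evaluating from 0 to 1: ∫_{0}^{1} (2*s**3) sin(3*pi*s) ds = (2*(-2 + 3*pi**2)/(9*pi**3)) - (0) = 2*(-2 + 3*pi**2)/(9*pi**3).
Hence b_3 = 2·(2*(-2 + 3*pi**2)/(9*pi**3)) = 4*(-2 + 3*pi**2)/(9*pi**3).

4*(-2 + 3*pi**2)/(9*pi**3)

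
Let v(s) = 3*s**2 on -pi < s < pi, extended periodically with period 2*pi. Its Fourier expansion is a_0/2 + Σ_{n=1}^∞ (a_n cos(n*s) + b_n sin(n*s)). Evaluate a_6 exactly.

1/3

a_6 = 1/pi ∫_{-pi}^{pi} v(s) cos(6*s) ds.
v is even and cos(6*s) is even, so the integrand is even and a_6 = 2/pi ∫_0^{pi} v(s) cos(6*s) ds.
Integrating by parts twice (tabular method), an antiderivative of (3*s**2) cos(6*s) is s**2*sin(6*s)/2 + s*cos(6*s)/6 - sin(6*s)/36; evaluating from 0 to pi: ∫_{0}^{pi} (3*s**2) cos(6*s) ds = (pi/6) - (0) = pi/6.
Hence a_6 = (2/pi)·(pi/6) = 1/3.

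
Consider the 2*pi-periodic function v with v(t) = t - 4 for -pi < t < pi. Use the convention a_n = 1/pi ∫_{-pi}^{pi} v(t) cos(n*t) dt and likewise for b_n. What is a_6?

a_6 = 1/pi ∫_{-pi}^{pi} v(t) cos(6*t) dt.
Integrating by parts (boundary term plus one more integral), an antiderivative of (t - 4) cos(6*t) is t*sin(6*t)/6 - 2*sin(6*t)/3 + cos(6*t)/36; evaluating from -pi to pi: ∫_{-pi}^{pi} (t - 4) cos(6*t) dt = (1/36) - (1/36) = 0.
Hence a_6 = (1/pi)·(0) = 0.

0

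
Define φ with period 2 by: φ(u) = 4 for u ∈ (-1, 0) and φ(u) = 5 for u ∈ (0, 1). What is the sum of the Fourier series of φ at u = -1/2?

4

φ is continuous at u = -1/2 with value 4, so the series converges to 4 there.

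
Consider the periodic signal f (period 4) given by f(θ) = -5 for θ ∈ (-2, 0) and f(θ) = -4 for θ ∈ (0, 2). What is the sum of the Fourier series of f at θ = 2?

-9/2

At θ = 2 the one-sided limits are f(2^-) = -4 and f(2^+) = -5.
By Dirichlet's theorem the series converges to their average, [(-4) + (-5)]/2 = -9/2.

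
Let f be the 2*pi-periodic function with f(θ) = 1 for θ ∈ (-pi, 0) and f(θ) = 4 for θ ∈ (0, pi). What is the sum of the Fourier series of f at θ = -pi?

θ = -pi differs from θ = pi by -1 full period(s), and the series is 2*pi-periodic.
At θ = pi the one-sided limits are f(pi^-) = 4 and f(pi^+) = 1.
By Dirichlet's theorem the series converges to their average, [(4) + (1)]/2 = 5/2.

5/2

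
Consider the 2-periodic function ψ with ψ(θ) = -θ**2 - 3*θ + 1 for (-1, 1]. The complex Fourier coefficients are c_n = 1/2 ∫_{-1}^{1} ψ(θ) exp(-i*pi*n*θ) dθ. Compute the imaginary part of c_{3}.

Since ψ is real-valued, Im(c_{3}) = -1/2 ∫_{-1}^{1} ψ(θ) sin(3*pi*θ) dθ = -b_{3}/2.
Integrating by parts twice (tabular method), an antiderivative of (-θ**2 - 3*θ + 1) sin(3*pi*θ) is θ**2*cos(3*pi*θ)/(3*pi) - 2*θ*sin(3*pi*θ)/(9*pi**2) + θ*cos(3*pi*θ)/pi - sin(3*pi*θ)/(3*pi**2) - cos(3*pi*θ)/(3*pi) - 2*cos(3*pi*θ)/(27*pi**3); evaluating from -1 to 1: ∫_{-1}^{1} (-θ**2 - 3*θ + 1) sin(3*pi*θ) dθ = ((2/27 - pi**2)/pi**3) - ((2/27 + pi**2)/pi**3) = -2/pi.
Hence Im(c_{3}) = (-1/2)·(-2/pi) = 1/pi.

1/pi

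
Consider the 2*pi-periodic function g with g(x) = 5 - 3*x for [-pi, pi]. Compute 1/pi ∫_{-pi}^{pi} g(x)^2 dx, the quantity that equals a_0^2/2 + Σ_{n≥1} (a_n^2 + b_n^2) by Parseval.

50 + 6*pi**2

1/pi ∫_{-pi}^{pi} g(x)^2 dx = 1/pi · (50*pi + 6*pi**3) = 50 + 6*pi**2.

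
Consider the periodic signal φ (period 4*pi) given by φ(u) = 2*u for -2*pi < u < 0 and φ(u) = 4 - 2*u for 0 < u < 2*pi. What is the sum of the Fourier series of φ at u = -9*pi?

u = -9*pi differs from u = -pi by -2 full period(s), and the series is 4*pi-periodic.
φ is continuous at u = -pi with value -2*pi, so the series converges to -2*pi there.

-2*pi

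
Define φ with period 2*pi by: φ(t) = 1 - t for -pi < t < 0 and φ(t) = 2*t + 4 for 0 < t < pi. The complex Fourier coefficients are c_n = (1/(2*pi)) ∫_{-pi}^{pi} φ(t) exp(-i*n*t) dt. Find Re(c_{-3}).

Since φ is real-valued, Re(c_{-3}) = (1/(2*pi)) ∫_{-pi}^{pi} φ(t) cos(-3*t) dt = a_{3}/2.
Split the integral at the breakpoints.
Integrating by parts (boundary term plus one more integral), an antiderivative of (1 - t) cos(-3*t) is -t*sin(3*t)/3 + sin(3*t)/3 - cos(3*t)/9; evaluating from -pi to 0: ∫_{-pi}^{0} (1 - t) cos(-3*t) dt = (-1/9) - (1/9) = -2/9.
Integrating by parts (boundary term plus one more integral), an antiderivative of (2*t + 4) cos(-3*t) is 2*t*sin(3*t)/3 + 4*sin(3*t)/3 + 2*cos(3*t)/9; evaluating from 0 to pi: ∫_{0}^{pi} (2*t + 4) cos(-3*t) dt = (-2/9) - (2/9) = -4/9.
So ∫_{-pi}^{pi} φ(t) cos(-3*t) dt = -2/3.
Hence Re(c_{-3}) = (1/(2*pi))·(-2/3) = -1/(3*pi).

-1/(3*pi)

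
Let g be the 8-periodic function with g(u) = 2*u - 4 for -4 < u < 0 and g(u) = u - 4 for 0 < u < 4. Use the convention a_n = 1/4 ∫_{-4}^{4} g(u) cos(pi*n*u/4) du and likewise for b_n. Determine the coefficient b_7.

b_7 = 1/4 ∫_{-4}^{4} g(u) sin(7*pi*u/4) du.
Split the integral at the breakpoints.
Integrating by parts (boundary term plus one more integral), an antiderivative of (2*u - 4) sin(7*pi*u/4) is -8*u*cos(7*pi*u/4)/(7*pi) + 32*sin(7*pi*u/4)/(49*pi**2) + 16*cos(7*pi*u/4)/(7*pi); evaluating from -4 to 0: ∫_{-4}^{0} (2*u - 4) sin(7*pi*u/4) du = (16/(7*pi)) - (-48/(7*pi)) = 64/(7*pi).
Integrating by parts (boundary term plus one more integral), an antiderivative of (u - 4) sin(7*pi*u/4) is -4*u*cos(7*pi*u/4)/(7*pi) + 16*sin(7*pi*u/4)/(49*pi**2) + 16*cos(7*pi*u/4)/(7*pi); evaluating from 0 to 4: ∫_{0}^{4} (u - 4) sin(7*pi*u/4) du = (0) - (16/(7*pi)) = -16/(7*pi).
Summing the pieces and multiplying by (1/4) gives b_7 = 12/(7*pi).

12/(7*pi)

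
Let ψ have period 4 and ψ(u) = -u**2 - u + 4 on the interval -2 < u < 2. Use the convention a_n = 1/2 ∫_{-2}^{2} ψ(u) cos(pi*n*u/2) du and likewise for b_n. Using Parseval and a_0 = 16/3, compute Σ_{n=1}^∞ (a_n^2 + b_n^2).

248/45

Parseval: a_0^2/2 + Σ_{n≥1} (a_n^2+b_n^2) = 1/2 ∫_{-2}^{2} ψ(u)^2 du = 296/15.
Subtract a_0^2/2 = 128/9: Σ (a_n^2+b_n^2) = 248/45.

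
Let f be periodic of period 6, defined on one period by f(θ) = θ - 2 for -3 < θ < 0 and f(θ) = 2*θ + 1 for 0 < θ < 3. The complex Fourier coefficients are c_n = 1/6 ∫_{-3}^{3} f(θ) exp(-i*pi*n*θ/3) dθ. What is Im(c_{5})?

Since f is real-valued, Im(c_{5}) = -1/6 ∫_{-3}^{3} f(θ) sin(5*pi*θ/3) dθ = -b_{5}/2.
Split the integral at the breakpoints.
Integrating by parts (boundary term plus one more integral), an antiderivative of (θ - 2) sin(5*pi*θ/3) is -3*θ*cos(5*pi*θ/3)/(5*pi) + 9*sin(5*pi*θ/3)/(25*pi**2) + 6*cos(5*pi*θ/3)/(5*pi); evaluating from -3 to 0: ∫_{-3}^{0} (θ - 2) sin(5*pi*θ/3) dθ = (6/(5*pi)) - (-3/pi) = 21/(5*pi).
Integrating by parts (boundary term plus one more integral), an antiderivative of (2*θ + 1) sin(5*pi*θ/3) is -6*θ*cos(5*pi*θ/3)/(5*pi) + 18*sin(5*pi*θ/3)/(25*pi**2) - 3*cos(5*pi*θ/3)/(5*pi); evaluating from 0 to 3: ∫_{0}^{3} (2*θ + 1) sin(5*pi*θ/3) dθ = (21/(5*pi)) - (-3/(5*pi)) = 24/(5*pi).
So ∫_{-3}^{3} f(θ) sin(5*pi*θ/3) dθ = 9/pi.
Hence Im(c_{5}) = (-1/6)·(9/pi) = -3/(2*pi).

-3/(2*pi)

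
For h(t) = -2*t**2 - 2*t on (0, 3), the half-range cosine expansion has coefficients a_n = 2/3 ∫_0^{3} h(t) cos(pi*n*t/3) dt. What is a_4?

-9/(2*pi**2)

a_4 = 2/3 ∫_0^{3} (-2*t**2 - 2*t) cos(4*pi*t/3) dt.
Integrating by parts twice (tabular method), an antiderivative of (-2*t**2 - 2*t) cos(4*pi*t/3) is -3*t**2*sin(4*pi*t/3)/(2*pi) - 3*t*sin(4*pi*t/3)/(2*pi) - 9*t*cos(4*pi*t/3)/(4*pi**2) + 27*sin(4*pi*t/3)/(16*pi**3) - 9*cos(4*pi*t/3)/(8*pi**2); evaluating from 0 to 3: ∫_{0}^{3} (-2*t**2 - 2*t) cos(4*pi*t/3) dt = (-63/(8*pi**2)) - (-9/(8*pi**2)) = -27/(4*pi**2).
Hence a_4 = (2/3)·(-27/(4*pi**2)) = -9/(2*pi**2).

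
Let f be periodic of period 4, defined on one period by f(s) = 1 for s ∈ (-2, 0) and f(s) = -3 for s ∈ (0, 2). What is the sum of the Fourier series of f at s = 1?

f is continuous at s = 1 with value -3, so the series converges to -3 there.

-3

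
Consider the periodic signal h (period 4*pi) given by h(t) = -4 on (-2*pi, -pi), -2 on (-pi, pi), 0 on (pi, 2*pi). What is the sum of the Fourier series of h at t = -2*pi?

-2

At t = -2*pi the one-sided limits are h(-2*pi^-) = 0 and h(-2*pi^+) = -4.
By Dirichlet's theorem the series converges to their average, [(0) + (-4)]/2 = -2.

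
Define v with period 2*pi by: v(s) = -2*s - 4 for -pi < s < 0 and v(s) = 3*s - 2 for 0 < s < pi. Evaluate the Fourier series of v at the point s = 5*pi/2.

-2 + 3*pi/2

s = 5*pi/2 differs from s = pi/2 by 1 full period(s), and the series is 2*pi-periodic.
v is continuous at s = pi/2 with value -2 + 3*pi/2, so the series converges to -2 + 3*pi/2 there.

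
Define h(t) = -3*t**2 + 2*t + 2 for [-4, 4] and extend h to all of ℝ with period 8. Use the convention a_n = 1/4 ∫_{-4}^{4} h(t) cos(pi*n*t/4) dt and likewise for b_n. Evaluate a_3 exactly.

a_3 = 1/4 ∫_{-4}^{4} h(t) cos(3*pi*t/4) dt.
Integrating by parts twice (tabular method), an antiderivative of (-3*t**2 + 2*t + 2) cos(3*pi*t/4) is -4*t**2*sin(3*pi*t/4)/pi + 8*t*sin(3*pi*t/4)/(3*pi) - 32*t*cos(3*pi*t/4)/(3*pi**2) + 128*sin(3*pi*t/4)/(9*pi**3) + 8*sin(3*pi*t/4)/(3*pi) + 32*cos(3*pi*t/4)/(9*pi**2); evaluating from -4 to 4: ∫_{-4}^{4} (-3*t**2 + 2*t + 2) cos(3*pi*t/4) dt = (352/(9*pi**2)) - (-416/(9*pi**2)) = 256/(3*pi**2).
Hence a_3 = (1/4)·(256/(3*pi**2)) = 64/(3*pi**2).

64/(3*pi**2)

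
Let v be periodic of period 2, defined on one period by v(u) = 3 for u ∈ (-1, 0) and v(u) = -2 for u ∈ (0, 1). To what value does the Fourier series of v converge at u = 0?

At u = 0 the one-sided limits are v(0^-) = 3 and v(0^+) = -2.
By Dirichlet's theorem the series converges to their average, [(3) + (-2)]/2 = 1/2.

1/2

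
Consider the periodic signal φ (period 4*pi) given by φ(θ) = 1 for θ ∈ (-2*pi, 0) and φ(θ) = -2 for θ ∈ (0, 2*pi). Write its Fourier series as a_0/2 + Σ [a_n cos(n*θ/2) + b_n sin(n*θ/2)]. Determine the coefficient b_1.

-6/pi

b_1 = (1/(2*pi)) ∫_{-2*pi}^{2*pi} φ(θ) sin(θ/2) dθ.
Split the integral at the breakpoints.
Directly, an antiderivative of (1) sin(θ/2) is -2*cos(θ/2); evaluating from -2*pi to 0: ∫_{-2*pi}^{0} (1) sin(θ/2) dθ = (-2) - (2) = -4.
Directly, an antiderivative of (-2) sin(θ/2) is 4*cos(θ/2); evaluating from 0 to 2*pi: ∫_{0}^{2*pi} (-2) sin(θ/2) dθ = (-4) - (4) = -8.
Summing the pieces and multiplying by (1/(2*pi)) gives b_1 = -6/pi.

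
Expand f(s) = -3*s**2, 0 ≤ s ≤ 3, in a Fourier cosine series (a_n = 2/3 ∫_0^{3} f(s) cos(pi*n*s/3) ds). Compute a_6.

-3/pi**2

a_6 = 2/3 ∫_0^{3} (-3*s**2) cos(2*pi*s) ds.
Integrating by parts twice (tabular method), an antiderivative of (-3*s**2) cos(2*pi*s) is -3*s**2*sin(2*pi*s)/(2*pi) - 3*s*cos(2*pi*s)/(2*pi**2) + 3*sin(2*pi*s)/(4*pi**3); evaluating from 0 to 3: ∫_{0}^{3} (-3*s**2) cos(2*pi*s) ds = (-9/(2*pi**2)) - (0) = -9/(2*pi**2).
Hence a_6 = (2/3)·(-9/(2*pi**2)) = -3/pi**2.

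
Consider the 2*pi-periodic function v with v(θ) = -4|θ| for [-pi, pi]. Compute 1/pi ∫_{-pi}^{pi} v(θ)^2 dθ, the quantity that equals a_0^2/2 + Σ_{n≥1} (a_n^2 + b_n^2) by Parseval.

1/pi ∫_{-pi}^{pi} v(θ)^2 dθ = 1/pi · (32*pi**3/3) = 32*pi**2/3.

32*pi**2/3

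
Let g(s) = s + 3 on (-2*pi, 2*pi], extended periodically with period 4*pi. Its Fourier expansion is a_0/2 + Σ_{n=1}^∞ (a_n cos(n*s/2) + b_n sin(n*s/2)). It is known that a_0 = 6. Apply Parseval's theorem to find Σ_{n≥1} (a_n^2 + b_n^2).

8*pi**2/3

Parseval: a_0^2/2 + Σ_{n≥1} (a_n^2+b_n^2) = (1/(2*pi)) ∫_{-2*pi}^{2*pi} g(s)^2 ds = 18 + 8*pi**2/3.
Subtract a_0^2/2 = 18: Σ (a_n^2+b_n^2) = 8*pi**2/3.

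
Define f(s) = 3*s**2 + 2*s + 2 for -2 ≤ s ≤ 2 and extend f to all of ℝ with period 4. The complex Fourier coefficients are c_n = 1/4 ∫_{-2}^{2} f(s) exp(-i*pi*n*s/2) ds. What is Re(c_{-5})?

-24/(25*pi**2)

Since f is real-valued, Re(c_{-5}) = 1/4 ∫_{-2}^{2} f(s) cos(-5*pi*s/2) ds = a_{5}/2.
Integrating by parts twice (tabular method), an antiderivative of (3*s**2 + 2*s + 2) cos(-5*pi*s/2) is 6*s**2*sin(5*pi*s/2)/(5*pi) + 4*s*sin(5*pi*s/2)/(5*pi) + 24*s*cos(5*pi*s/2)/(25*pi**2) - 48*sin(5*pi*s/2)/(125*pi**3) + 4*sin(5*pi*s/2)/(5*pi) + 8*cos(5*pi*s/2)/(25*pi**2); evaluating from -2 to 2: ∫_{-2}^{2} (3*s**2 + 2*s + 2) cos(-5*pi*s/2) ds = (-56/(25*pi**2)) - (8/(5*pi**2)) = -96/(25*pi**2).
Hence Re(c_{-5}) = (1/4)·(-96/(25*pi**2)) = -24/(25*pi**2).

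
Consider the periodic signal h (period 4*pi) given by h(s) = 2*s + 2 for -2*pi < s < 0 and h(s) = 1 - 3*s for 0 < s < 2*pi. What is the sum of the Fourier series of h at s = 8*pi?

s = 8*pi differs from s = 0 by 2 full period(s), and the series is 4*pi-periodic.
At s = 0 the one-sided limits are h(0^-) = 2 and h(0^+) = 1.
By Dirichlet's theorem the series converges to their average, [(2) + (1)]/2 = 3/2.

3/2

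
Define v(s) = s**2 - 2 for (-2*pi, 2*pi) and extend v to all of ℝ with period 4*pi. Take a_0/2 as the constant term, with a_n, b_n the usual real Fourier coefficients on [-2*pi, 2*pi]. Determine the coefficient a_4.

a_4 = (1/(2*pi)) ∫_{-2*pi}^{2*pi} v(s) cos(2*s) ds.
v is even and cos(2*s) is even, so the integrand is even and a_4 = 1/pi ∫_0^{2*pi} v(s) cos(2*s) ds.
Integrating by parts twice (tabular method), an antiderivative of (s**2 - 2) cos(2*s) is s**2*sin(2*s)/2 + s*cos(2*s)/2 - 5*sin(2*s)/4; evaluating from 0 to 2*pi: ∫_{0}^{2*pi} (s**2 - 2) cos(2*s) ds = (pi) - (0) = pi.
Hence a_4 = (1/pi)·(pi) = 1.

1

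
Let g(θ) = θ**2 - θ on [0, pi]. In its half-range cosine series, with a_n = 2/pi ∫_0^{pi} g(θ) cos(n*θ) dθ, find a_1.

a_1 = 2/pi ∫_0^{pi} (θ**2 - θ) cos(θ) dθ.
Integrating by parts twice (tabular method), an antiderivative of (θ**2 - θ) cos(θ) is θ**2*sin(θ) - θ*sin(θ) + 2*θ*cos(θ) - 2*sin(θ) - cos(θ); evaluating from 0 to pi: ∫_{0}^{pi} (θ**2 - θ) cos(θ) dθ = (1 - 2*pi) - (-1) = 2 - 2*pi.
Hence a_1 = (2/pi)·(2 - 2*pi) = -4 + 4/pi.

-4 + 4/pi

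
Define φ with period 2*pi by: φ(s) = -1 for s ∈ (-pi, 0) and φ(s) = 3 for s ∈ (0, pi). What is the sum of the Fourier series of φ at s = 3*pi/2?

-1

s = 3*pi/2 differs from s = -pi/2 by 1 full period(s), and the series is 2*pi-periodic.
φ is continuous at s = -pi/2 with value -1, so the series converges to -1 there.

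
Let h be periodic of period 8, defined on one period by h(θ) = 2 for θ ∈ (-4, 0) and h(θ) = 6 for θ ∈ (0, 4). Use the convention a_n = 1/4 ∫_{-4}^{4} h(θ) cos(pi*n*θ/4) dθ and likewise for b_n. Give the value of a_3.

a_3 = 1/4 ∫_{-4}^{4} h(θ) cos(3*pi*θ/4) dθ.
Split the integral at the breakpoints.
Directly, an antiderivative of (2) cos(3*pi*θ/4) is 8*sin(3*pi*θ/4)/(3*pi); evaluating from -4 to 0: ∫_{-4}^{0} (2) cos(3*pi*θ/4) dθ = (0) - (0) = 0.
Directly, an antiderivative of (6) cos(3*pi*θ/4) is 8*sin(3*pi*θ/4)/pi; evaluating from 0 to 4: ∫_{0}^{4} (6) cos(3*pi*θ/4) dθ = (0) - (0) = 0.
Summing the pieces and multiplying by (1/4) gives a_3 = 0.

0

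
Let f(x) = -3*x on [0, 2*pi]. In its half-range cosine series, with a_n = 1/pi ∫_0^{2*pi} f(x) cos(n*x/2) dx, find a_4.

a_4 = 1/pi ∫_0^{2*pi} (-3*x) cos(2*x) dx.
Integrating by parts (boundary term plus one more integral), an antiderivative of (-3*x) cos(2*x) is -3*x*sin(2*x)/2 - 3*cos(2*x)/4; evaluating from 0 to 2*pi: ∫_{0}^{2*pi} (-3*x) cos(2*x) dx = (-3/4) - (-3/4) = 0.
Hence a_4 = (1/pi)·(0) = 0.

0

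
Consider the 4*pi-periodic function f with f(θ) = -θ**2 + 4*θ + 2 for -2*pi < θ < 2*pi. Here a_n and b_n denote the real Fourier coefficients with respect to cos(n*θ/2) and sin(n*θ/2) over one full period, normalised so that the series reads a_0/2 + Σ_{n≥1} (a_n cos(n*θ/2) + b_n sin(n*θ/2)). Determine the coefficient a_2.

a_2 = (1/(2*pi)) ∫_{-2*pi}^{2*pi} f(θ) cos(θ) dθ.
Integrating by parts twice (tabular method), an antiderivative of (-θ**2 + 4*θ + 2) cos(θ) is -θ**2*sin(θ) + 4*θ*sin(θ) - 2*θ*cos(θ) + 4*sin(θ) + 4*cos(θ); evaluating from -2*pi to 2*pi: ∫_{-2*pi}^{2*pi} (-θ**2 + 4*θ + 2) cos(θ) dθ = (4 - 4*pi) - (4 + 4*pi) = -8*pi.
Hence a_2 = (1/(2*pi))·(-8*pi) = -4.

-4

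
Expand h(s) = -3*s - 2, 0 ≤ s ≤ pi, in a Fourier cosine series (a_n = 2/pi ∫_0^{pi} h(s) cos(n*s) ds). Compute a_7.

12/(49*pi)

a_7 = 2/pi ∫_0^{pi} (-3*s - 2) cos(7*s) ds.
Integrating by parts (boundary term plus one more integral), an antiderivative of (-3*s - 2) cos(7*s) is -3*s*sin(7*s)/7 - 2*sin(7*s)/7 - 3*cos(7*s)/49; evaluating from 0 to pi: ∫_{0}^{pi} (-3*s - 2) cos(7*s) ds = (3/49) - (-3/49) = 6/49.
Hence a_7 = (2/pi)·(6/49) = 12/(49*pi).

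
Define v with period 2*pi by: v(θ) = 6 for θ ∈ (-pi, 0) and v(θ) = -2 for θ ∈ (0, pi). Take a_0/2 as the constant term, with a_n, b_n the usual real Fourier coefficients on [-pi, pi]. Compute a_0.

a_0 = 1/pi ∫_{-pi}^{pi} v(θ) dθ = 1/pi · (4*pi) = 4.

4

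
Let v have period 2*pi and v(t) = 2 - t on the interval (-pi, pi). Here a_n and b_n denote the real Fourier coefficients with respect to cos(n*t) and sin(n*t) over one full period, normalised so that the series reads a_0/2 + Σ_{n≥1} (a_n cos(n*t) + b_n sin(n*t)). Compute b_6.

b_6 = 1/pi ∫_{-pi}^{pi} v(t) sin(6*t) dt.
Integrating by parts (boundary term plus one more integral), an antiderivative of (2 - t) sin(6*t) is t*cos(6*t)/6 - sin(6*t)/36 - cos(6*t)/3; evaluating from -pi to pi: ∫_{-pi}^{pi} (2 - t) sin(6*t) dt = (-1/3 + pi/6) - (-pi/6 - 1/3) = pi/3.
Hence b_6 = (1/pi)·(pi/3) = 1/3.

1/3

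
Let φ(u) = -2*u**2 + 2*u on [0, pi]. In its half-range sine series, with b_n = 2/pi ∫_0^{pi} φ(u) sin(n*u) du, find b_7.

b_7 = 2/pi ∫_0^{pi} (-2*u**2 + 2*u) sin(7*u) du.
Integrating by parts twice (tabular method), an antiderivative of (-2*u**2 + 2*u) sin(7*u) is 2*u**2*cos(7*u)/7 - 4*u*sin(7*u)/49 - 2*u*cos(7*u)/7 + 2*sin(7*u)/49 - 4*cos(7*u)/343; evaluating from 0 to pi: ∫_{0}^{pi} (-2*u**2 + 2*u) sin(7*u) du = (-2*pi**2/7 + 4/343 + 2*pi/7) - (-4/343) = -2*pi**2/7 + 8/343 + 2*pi/7.
Hence b_7 = (2/pi)·(-2*pi**2/7 + 8/343 + 2*pi/7) = 4*(-49*pi**2 + 4 + 49*pi)/(343*pi).

4*(-49*pi**2 + 4 + 49*pi)/(343*pi)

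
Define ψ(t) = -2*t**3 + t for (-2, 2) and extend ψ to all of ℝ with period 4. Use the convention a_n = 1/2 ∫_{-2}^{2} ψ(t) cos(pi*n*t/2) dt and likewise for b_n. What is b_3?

b_3 = 1/2 ∫_{-2}^{2} ψ(t) sin(3*pi*t/2) dt.
ψ is odd and sin(3*pi*t/2) is odd, so the integrand is even and b_3 = ∫_0^{2} ψ(t) sin(3*pi*t/2) dt.
Integrating by parts three times (tabular method), an antiderivative of (-2*t**3 + t) sin(3*pi*t/2) is 4*t**3*cos(3*pi*t/2)/(3*pi) - 8*t**2*sin(3*pi*t/2)/(3*pi**2) - 2*t*cos(3*pi*t/2)/(3*pi) - 32*t*cos(3*pi*t/2)/(9*pi**3) + 64*sin(3*pi*t/2)/(27*pi**4) + 4*sin(3*pi*t/2)/(9*pi**2); evaluating from 0 to 2: ∫_{0}^{2} (-2*t**3 + t) sin(3*pi*t/2) dt = (4*(16 - 21*pi**2)/(9*pi**3)) - (0) = 4*(16 - 21*pi**2)/(9*pi**3).
Hence b_3 = 4*(16 - 21*pi**2)/(9*pi**3).

4*(16 - 21*pi**2)/(9*pi**3)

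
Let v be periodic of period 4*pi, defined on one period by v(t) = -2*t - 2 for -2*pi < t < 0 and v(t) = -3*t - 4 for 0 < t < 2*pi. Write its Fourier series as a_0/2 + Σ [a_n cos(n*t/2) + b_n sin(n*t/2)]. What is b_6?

b_6 = (1/(2*pi)) ∫_{-2*pi}^{2*pi} v(t) sin(3*t) dt.
Split the integral at the breakpoints.
Integrating by parts (boundary term plus one more integral), an antiderivative of (-2*t - 2) sin(3*t) is 2*t*cos(3*t)/3 - 2*sin(3*t)/9 + 2*cos(3*t)/3; evaluating from -2*pi to 0: ∫_{-2*pi}^{0} (-2*t - 2) sin(3*t) dt = (2/3) - (2/3 - 4*pi/3) = 4*pi/3.
Integrating by parts (boundary term plus one more integral), an antiderivative of (-3*t - 4) sin(3*t) is t*cos(3*t) - sin(3*t)/3 + 4*cos(3*t)/3; evaluating from 0 to 2*pi: ∫_{0}^{2*pi} (-3*t - 4) sin(3*t) dt = (4/3 + 2*pi) - (4/3) = 2*pi.
Summing the pieces and multiplying by (1/(2*pi)) gives b_6 = 5/3.

5/3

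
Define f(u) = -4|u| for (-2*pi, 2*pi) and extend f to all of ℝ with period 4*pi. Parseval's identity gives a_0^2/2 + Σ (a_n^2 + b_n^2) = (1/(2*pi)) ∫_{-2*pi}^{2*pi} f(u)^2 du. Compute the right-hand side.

128*pi**2/3

(1/(2*pi)) ∫_{-2*pi}^{2*pi} f(u)^2 du = (1/(2*pi)) · (256*pi**3/3) = 128*pi**2/3.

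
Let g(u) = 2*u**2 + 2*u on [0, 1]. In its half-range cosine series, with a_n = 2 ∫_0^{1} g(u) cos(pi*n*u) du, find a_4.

a_4 = 2 ∫_0^{1} (2*u**2 + 2*u) cos(4*pi*u) du.
Integrating by parts twice (tabular method), an antiderivative of (2*u**2 + 2*u) cos(4*pi*u) is u**2*sin(4*pi*u)/(2*pi) + u*sin(4*pi*u)/(2*pi) + u*cos(4*pi*u)/(4*pi**2) - sin(4*pi*u)/(16*pi**3) + cos(4*pi*u)/(8*pi**2); evaluating from 0 to 1: ∫_{0}^{1} (2*u**2 + 2*u) cos(4*pi*u) du = (3/(8*pi**2)) - (1/(8*pi**2)) = 1/(4*pi**2).
Hence a_4 = 2·(1/(4*pi**2)) = 1/(2*pi**2).

1/(2*pi**2)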